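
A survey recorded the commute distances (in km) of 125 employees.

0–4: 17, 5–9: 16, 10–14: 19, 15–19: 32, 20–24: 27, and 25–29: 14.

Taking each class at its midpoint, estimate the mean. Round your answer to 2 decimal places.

Midpoints: 2, 7, 12, 17, 22, 27
Σfm = 17×2 + 16×7 + 19×12 + 32×17 + 27×22 + 14×27 = 1890
n = Σf = 125
Mean = 1890 / 125 = 15.1200

15.12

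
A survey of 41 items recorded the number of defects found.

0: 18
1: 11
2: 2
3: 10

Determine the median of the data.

Cumulative frequencies: 18, 29, 31, 41
n = 41, so the median is the value in position (n+1)/2 = 21.
Position 21 falls at value 1.

1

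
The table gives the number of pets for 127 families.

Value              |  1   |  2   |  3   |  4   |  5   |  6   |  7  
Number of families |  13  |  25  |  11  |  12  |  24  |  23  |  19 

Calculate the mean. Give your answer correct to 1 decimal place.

Values: 1, 2, 3, 4, 5, 6, 7
Σfx = 13×1 + 25×2 + 11×3 + 12×4 + 24×5 + 23×6 + 19×7 = 535
n = Σf = 127
Mean = 535 / 127 = 4.2126

4.2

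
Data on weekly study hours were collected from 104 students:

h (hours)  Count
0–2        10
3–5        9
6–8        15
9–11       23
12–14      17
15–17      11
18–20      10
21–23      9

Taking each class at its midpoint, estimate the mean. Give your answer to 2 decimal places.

Midpoints: 1, 4, 7, 10, 13, 16, 19, 22
Σfm = 10×1 + 9×4 + 15×7 + 23×10 + 17×13 + 11×16 + 10×19 + 9×22 = 1166
n = Σf = 104
Mean = 1166 / 104 = 11.2115

11.21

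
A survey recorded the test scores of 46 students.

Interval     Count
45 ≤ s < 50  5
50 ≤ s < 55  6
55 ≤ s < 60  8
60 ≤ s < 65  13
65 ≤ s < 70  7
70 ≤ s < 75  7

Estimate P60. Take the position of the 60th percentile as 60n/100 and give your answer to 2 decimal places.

Cumulative frequencies: 5, 11, 19, 32, 39, 46
n = 46; position = 60n/100 = 27.6.
This falls in the class 60 ≤ s < 65: L = 60, F = 19, f = 13, h = 5.
60th percentile ≈ 60 + ((27.6 − 19) / 13) × 5 = 63.3077

63.31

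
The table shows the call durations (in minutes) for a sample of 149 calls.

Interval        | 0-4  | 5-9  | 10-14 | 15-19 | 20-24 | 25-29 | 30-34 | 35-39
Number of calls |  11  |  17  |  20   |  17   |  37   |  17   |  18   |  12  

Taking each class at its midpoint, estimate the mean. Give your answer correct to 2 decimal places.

19.89

Midpoints: 2, 7, 12, 17, 22, 27, 32, 37
Σfm = 11×2 + 17×7 + 20×12 + 17×17 + 37×22 + 17×27 + 18×32 + 12×37 = 2963
n = Σf = 149
Mean = 2963 / 149 = 19.8859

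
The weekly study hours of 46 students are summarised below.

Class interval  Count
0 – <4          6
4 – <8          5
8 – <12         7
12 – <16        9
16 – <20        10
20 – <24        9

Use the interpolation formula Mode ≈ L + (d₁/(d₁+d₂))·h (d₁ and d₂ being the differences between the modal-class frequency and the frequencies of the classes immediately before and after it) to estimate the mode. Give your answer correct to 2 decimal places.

18.00

Modal class: 16 – <20 (highest frequency 10).
d₁ = 10 − 9 = 1, d₂ = 10 − 9 = 1
Mode ≈ 16 + (1/(1+1)) × 4 = 16 + 2.0000 = 18.0000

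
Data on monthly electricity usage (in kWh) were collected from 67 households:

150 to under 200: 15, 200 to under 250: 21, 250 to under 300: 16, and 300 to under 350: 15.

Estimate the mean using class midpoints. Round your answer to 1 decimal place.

Midpoints: 175, 225, 275, 325
Σfm = 15×175 + 21×225 + 16×275 + 15×325 = 16625
n = Σf = 67
Mean = 16625 / 67 = 248.1343

248.1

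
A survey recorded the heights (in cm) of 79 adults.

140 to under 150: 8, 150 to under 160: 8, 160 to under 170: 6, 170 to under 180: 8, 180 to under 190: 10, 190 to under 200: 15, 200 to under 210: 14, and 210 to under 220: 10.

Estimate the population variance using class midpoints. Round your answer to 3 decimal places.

Midpoints: 145, 155, 165, 175, 185, 195, 205, 215
n = 79, Σfm = 14585, mean = 184.6203
Σfm² = 2731975
Σf(m − x̄)² = Σfm² − (Σfm)²/n = 2731975 − 14585²/79 = 39288.6076
Population variance = 39288.6076 / 79 = 497.3241

497.324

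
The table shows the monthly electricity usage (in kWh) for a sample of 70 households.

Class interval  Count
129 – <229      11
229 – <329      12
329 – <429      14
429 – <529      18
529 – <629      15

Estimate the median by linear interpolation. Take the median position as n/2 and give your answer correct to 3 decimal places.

414.714

Cumulative frequencies: 11, 23, 37, 55, 70
n = 70; position = n/2 = 35.
This falls in the class 329 – <429: L = 329, F = 23, f = 14, h = 100.
Median ≈ 329 + ((35 − 23) / 14) × 100 = 414.7143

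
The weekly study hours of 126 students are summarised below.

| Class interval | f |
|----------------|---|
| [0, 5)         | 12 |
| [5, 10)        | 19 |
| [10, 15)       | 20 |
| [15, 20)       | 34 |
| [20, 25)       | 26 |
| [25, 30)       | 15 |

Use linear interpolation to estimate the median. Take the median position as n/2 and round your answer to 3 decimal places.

Cumulative frequencies: 12, 31, 51, 85, 111, 126
n = 126; position = n/2 = 63.
This falls in the class [15, 20): L = 15, F = 51, f = 34, h = 5.
Median ≈ 15 + ((63 − 51) / 34) × 5 = 16.7647

16.765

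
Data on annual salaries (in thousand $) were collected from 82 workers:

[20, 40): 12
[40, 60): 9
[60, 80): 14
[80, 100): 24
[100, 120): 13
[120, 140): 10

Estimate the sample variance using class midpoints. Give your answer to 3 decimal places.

968.202

Midpoints: 30, 50, 70, 90, 110, 130
n = 82, Σfm = 6680, mean = 81.4634
Σfm² = 622600
Σf(m − x̄)² = Σfm² − (Σfm)²/n = 622600 − 6680²/82 = 78424.3902
Sample variance = 78424.3902 / 81 = 968.2023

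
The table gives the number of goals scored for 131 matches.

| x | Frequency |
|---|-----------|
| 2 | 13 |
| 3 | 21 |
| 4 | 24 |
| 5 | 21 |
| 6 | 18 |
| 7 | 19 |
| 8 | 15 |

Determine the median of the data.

5

Cumulative frequencies: 13, 34, 58, 79, 97, 116, 131
n = 131, so the median is the value in position (n+1)/2 = 66.
Position 66 falls at value 5.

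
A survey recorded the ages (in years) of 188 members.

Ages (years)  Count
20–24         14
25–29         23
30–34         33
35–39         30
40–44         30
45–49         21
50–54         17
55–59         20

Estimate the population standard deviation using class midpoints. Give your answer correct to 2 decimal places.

Midpoints: 22, 27, 32, 37, 42, 47, 52, 57
n = 188, Σfm = 7366, mean = 39.1809
Σfm² = 308662
Σf(m − x̄)² = Σfm² − (Σfm)²/n = 308662 − 7366²/188 = 20055.8511
Population variance = 20055.8511 / 188 = 106.6801
Standard deviation = √106.6801 = 10.3286

10.33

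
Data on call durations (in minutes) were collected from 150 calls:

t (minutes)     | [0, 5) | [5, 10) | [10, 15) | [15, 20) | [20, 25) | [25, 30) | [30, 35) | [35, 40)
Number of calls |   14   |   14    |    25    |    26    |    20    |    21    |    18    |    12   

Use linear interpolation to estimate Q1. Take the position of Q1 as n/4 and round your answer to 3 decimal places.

Cumulative frequencies: 14, 28, 53, 79, 99, 120, 138, 150
n = 150; position = n/4 = 37.5.
This falls in the class [10, 15): L = 10, F = 28, f = 25, h = 5.
Lower quartile ≈ 10 + ((37.5 − 28) / 25) × 5 = 11.9000

11.900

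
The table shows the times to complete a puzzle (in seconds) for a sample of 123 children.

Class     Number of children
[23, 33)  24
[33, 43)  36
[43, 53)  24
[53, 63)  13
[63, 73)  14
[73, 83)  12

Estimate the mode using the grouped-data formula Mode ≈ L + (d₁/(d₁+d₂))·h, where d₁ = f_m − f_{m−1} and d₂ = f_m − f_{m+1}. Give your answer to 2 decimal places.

38.00

Modal class: [33, 43) (highest frequency 36).
d₁ = 36 − 24 = 12, d₂ = 36 − 24 = 12
Mode ≈ 33 + (12/(12+12)) × 10 = 33 + 5.0000 = 38.0000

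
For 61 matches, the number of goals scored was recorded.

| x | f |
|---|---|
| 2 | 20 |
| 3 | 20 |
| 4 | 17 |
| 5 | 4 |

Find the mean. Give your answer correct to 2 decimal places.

3.08

Values: 2, 3, 4, 5
Σfx = 20×2 + 20×3 + 17×4 + 4×5 = 188
n = Σf = 61
Mean = 188 / 61 = 3.0820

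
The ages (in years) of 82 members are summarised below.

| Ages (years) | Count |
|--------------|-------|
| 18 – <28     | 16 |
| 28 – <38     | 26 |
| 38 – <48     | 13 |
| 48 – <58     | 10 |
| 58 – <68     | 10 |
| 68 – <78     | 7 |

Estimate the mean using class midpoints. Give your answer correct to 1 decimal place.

Midpoints: 23, 33, 43, 53, 63, 73
Σfm = 16×23 + 26×33 + 13×43 + 10×53 + 10×63 + 7×73 = 3456
n = Σf = 82
Mean = 3456 / 82 = 42.1463

42.1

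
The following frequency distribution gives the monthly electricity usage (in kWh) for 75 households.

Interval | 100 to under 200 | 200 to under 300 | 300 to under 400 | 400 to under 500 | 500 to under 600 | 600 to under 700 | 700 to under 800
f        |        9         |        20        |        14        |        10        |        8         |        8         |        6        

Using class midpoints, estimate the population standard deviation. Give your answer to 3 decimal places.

Midpoints: 150, 250, 350, 450, 550, 650, 750
n = 75, Σfm = 29850, mean = 398.0000
Σfm² = 14367500
Σf(m − x̄)² = Σfm² − (Σfm)²/n = 14367500 − 29850²/75 = 2487200.0000
Population variance = 2487200.0000 / 75 = 33162.6667
Standard deviation = √33162.6667 = 182.1062

182.106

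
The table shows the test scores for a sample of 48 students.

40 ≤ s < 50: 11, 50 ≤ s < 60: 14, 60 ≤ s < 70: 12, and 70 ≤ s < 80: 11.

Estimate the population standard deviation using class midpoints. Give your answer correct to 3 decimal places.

10.799

Midpoints: 45, 55, 65, 75
n = 48, Σfm = 2870, mean = 59.7917
Σfm² = 177200
Σf(m − x̄)² = Σfm² − (Σfm)²/n = 177200 − 2870²/48 = 5597.9167
Population variance = 5597.9167 / 48 = 116.6233
Standard deviation = √116.6233 = 10.7992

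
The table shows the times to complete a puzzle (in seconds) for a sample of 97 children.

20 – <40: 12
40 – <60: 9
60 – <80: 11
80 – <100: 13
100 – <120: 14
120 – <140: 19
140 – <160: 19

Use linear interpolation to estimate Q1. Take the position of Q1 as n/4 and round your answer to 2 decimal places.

Cumulative frequencies: 12, 21, 32, 45, 59, 78, 97
n = 97; position = n/4 = 24.25.
This falls in the class 60 – <80: L = 60, F = 21, f = 11, h = 20.
Lower quartile ≈ 60 + ((24.25 − 21) / 11) × 20 = 65.9091

65.91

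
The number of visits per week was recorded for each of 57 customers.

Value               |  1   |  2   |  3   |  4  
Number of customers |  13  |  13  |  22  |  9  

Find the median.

3

Cumulative frequencies: 13, 26, 48, 57
n = 57, so the median is the value in position (n+1)/2 = 29.
Position 29 falls at value 3.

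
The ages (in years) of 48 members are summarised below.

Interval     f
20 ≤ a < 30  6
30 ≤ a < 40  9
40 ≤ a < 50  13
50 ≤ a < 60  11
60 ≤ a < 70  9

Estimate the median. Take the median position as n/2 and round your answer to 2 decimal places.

Cumulative frequencies: 6, 15, 28, 39, 48
n = 48; position = n/2 = 24.
This falls in the class 40 ≤ a < 50: L = 40, F = 15, f = 13, h = 10.
Median ≈ 40 + ((24 − 15) / 13) × 10 = 46.9231

46.92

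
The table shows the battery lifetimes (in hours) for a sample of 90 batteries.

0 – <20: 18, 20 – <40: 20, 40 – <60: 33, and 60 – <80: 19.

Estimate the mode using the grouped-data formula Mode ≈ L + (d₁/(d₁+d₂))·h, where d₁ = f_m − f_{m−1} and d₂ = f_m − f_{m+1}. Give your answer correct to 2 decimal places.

Modal class: 40 – <60 (highest frequency 33).
d₁ = 33 − 20 = 13, d₂ = 33 − 19 = 14
Mode ≈ 40 + (13/(13+14)) × 20 = 40 + 9.6296 = 49.6296

49.63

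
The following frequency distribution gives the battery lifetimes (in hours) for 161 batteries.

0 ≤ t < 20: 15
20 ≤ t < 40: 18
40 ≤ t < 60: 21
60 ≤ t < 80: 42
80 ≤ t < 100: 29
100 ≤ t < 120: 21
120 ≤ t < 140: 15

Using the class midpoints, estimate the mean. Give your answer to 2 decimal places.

71.74

Midpoints: 10, 30, 50, 70, 90, 110, 130
Σfm = 15×10 + 18×30 + 21×50 + 42×70 + 29×90 + 21×110 + 15×130 = 11550
n = Σf = 161
Mean = 11550 / 161 = 71.7391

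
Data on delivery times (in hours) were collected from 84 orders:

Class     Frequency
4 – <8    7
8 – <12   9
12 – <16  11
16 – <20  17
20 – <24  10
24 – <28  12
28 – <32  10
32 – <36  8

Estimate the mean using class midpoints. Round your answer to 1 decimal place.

20.2

Midpoints: 6, 10, 14, 18, 22, 26, 30, 34
Σfm = 7×6 + 9×10 + 11×14 + 17×18 + 10×22 + 12×26 + 10×30 + 8×34 = 1696
n = Σf = 84
Mean = 1696 / 84 = 20.1905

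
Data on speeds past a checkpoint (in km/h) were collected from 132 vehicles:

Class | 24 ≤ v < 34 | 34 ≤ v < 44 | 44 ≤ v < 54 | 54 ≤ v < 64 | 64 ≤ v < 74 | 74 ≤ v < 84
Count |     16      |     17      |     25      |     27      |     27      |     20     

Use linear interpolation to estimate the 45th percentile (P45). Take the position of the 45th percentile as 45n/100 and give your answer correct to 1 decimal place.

Cumulative frequencies: 16, 33, 58, 85, 112, 132
n = 132; position = 45n/100 = 59.4.
This falls in the class 54 ≤ v < 64: L = 54, F = 58, f = 27, h = 10.
45th percentile ≈ 54 + ((59.4 − 58) / 27) × 10 = 54.5185

54.5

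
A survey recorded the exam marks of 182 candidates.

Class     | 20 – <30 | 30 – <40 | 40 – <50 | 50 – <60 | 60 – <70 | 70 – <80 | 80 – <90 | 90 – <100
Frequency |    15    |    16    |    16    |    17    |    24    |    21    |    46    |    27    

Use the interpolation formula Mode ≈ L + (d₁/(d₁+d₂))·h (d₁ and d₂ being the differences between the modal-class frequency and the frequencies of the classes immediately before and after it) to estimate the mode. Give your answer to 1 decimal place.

85.7

Modal class: 80 – <90 (highest frequency 46).
d₁ = 46 − 21 = 25, d₂ = 46 − 27 = 19
Mode ≈ 80 + (25/(25+19)) × 10 = 80 + 5.6818 = 85.6818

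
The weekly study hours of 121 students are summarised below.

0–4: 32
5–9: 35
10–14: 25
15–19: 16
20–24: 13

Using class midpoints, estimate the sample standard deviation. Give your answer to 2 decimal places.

6.52

Midpoints: 2, 7, 12, 17, 22
n = 121, Σfm = 1167, mean = 9.6446
Σfm² = 16359
Σf(m − x̄)² = Σfm² − (Σfm)²/n = 16359 − 1167²/121 = 5103.7190
Sample variance = 5103.7190 / 120 = 42.5310
Standard deviation = √42.5310 = 6.5216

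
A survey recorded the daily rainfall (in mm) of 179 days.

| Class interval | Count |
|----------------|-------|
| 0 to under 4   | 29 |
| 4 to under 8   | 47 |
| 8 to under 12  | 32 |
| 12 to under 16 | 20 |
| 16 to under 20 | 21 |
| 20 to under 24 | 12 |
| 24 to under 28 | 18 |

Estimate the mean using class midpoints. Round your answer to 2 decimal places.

Midpoints: 2, 6, 10, 14, 18, 22, 26
Σfm = 29×2 + 47×6 + 32×10 + 20×14 + 21×18 + 12×22 + 18×26 = 2050
n = Σf = 179
Mean = 2050 / 179 = 11.4525

11.45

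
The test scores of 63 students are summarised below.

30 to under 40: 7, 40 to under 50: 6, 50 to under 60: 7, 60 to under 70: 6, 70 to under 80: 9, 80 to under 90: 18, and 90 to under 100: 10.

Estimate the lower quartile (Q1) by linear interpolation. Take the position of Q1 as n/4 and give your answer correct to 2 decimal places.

Cumulative frequencies: 7, 13, 20, 26, 35, 53, 63
n = 63; position = n/4 = 15.75.
This falls in the class 50 to under 60: L = 50, F = 13, f = 7, h = 10.
Lower quartile ≈ 50 + ((15.75 − 13) / 7) × 10 = 53.9286

53.93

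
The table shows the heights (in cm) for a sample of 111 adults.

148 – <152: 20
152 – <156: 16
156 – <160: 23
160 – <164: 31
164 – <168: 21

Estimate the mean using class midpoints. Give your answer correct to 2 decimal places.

Midpoints: 150, 154, 158, 162, 166
Σfm = 20×150 + 16×154 + 23×158 + 31×162 + 21×166 = 17606
n = Σf = 111
Mean = 17606 / 111 = 158.6126

158.61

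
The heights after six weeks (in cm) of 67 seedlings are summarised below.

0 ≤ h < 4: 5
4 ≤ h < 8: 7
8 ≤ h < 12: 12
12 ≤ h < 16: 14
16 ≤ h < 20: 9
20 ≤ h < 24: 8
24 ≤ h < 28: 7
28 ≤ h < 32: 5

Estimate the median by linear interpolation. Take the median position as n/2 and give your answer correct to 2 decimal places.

14.71

Cumulative frequencies: 5, 12, 24, 38, 47, 55, 62, 67
n = 67; position = n/2 = 33.5.
This falls in the class 12 ≤ h < 16: L = 12, F = 24, f = 14, h = 4.
Median ≈ 12 + ((33.5 − 24) / 14) × 4 = 14.7143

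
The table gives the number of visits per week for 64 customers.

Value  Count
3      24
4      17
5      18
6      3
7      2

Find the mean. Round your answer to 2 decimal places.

4.09

Values: 3, 4, 5, 6, 7
Σfx = 24×3 + 17×4 + 18×5 + 3×6 + 2×7 = 262
n = Σf = 64
Mean = 262 / 64 = 4.0938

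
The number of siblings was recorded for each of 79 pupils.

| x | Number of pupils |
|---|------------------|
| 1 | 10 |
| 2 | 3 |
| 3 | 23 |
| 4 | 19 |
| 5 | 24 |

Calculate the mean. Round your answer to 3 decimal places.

3.557

Values: 1, 2, 3, 4, 5
Σfx = 10×1 + 3×2 + 23×3 + 19×4 + 24×5 = 281
n = Σf = 79
Mean = 281 / 79 = 3.5570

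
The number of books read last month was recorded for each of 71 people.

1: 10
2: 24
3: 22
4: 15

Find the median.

Cumulative frequencies: 10, 34, 56, 71
n = 71, so the median is the value in position (n+1)/2 = 36.
Position 36 falls at value 3.

3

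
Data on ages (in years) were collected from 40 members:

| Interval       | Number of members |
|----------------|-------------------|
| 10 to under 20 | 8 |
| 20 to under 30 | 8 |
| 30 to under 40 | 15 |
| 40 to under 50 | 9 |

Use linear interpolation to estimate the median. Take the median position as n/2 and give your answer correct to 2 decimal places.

32.67

Cumulative frequencies: 8, 16, 31, 40
n = 40; position = n/2 = 20.
This falls in the class 30 to under 40: L = 30, F = 16, f = 15, h = 10.
Median ≈ 30 + ((20 − 16) / 15) × 10 = 32.6667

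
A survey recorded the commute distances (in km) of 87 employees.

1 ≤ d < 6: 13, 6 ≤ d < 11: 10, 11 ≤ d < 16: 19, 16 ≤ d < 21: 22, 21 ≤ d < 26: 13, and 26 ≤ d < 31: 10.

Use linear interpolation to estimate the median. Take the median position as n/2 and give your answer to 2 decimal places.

16.34

Cumulative frequencies: 13, 23, 42, 64, 77, 87
n = 87; position = n/2 = 43.5.
This falls in the class 16 ≤ d < 21: L = 16, F = 42, f = 22, h = 5.
Median ≈ 16 + ((43.5 − 42) / 22) × 5 = 16.3409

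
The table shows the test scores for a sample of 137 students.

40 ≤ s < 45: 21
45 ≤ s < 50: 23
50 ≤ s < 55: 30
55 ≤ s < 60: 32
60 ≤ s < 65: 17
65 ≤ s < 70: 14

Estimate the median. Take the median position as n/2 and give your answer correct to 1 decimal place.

Cumulative frequencies: 21, 44, 74, 106, 123, 137
n = 137; position = n/2 = 68.5.
This falls in the class 50 ≤ s < 55: L = 50, F = 44, f = 30, h = 5.
Median ≈ 50 + ((68.5 − 44) / 30) × 5 = 54.0833

54.1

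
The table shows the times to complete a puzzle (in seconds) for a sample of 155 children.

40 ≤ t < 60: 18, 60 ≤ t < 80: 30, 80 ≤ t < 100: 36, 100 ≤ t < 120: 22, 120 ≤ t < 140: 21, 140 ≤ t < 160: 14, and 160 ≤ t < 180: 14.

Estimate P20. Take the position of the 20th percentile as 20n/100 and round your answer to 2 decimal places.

68.67

Cumulative frequencies: 18, 48, 84, 106, 127, 141, 155
n = 155; position = 20n/100 = 31.
This falls in the class 60 ≤ t < 80: L = 60, F = 18, f = 30, h = 20.
20th percentile ≈ 60 + ((31 − 18) / 30) × 20 = 68.6667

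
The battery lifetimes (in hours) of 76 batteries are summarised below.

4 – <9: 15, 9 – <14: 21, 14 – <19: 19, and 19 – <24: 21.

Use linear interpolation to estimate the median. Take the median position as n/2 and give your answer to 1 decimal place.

14.5

Cumulative frequencies: 15, 36, 55, 76
n = 76; position = n/2 = 38.
This falls in the class 14 – <19: L = 14, F = 36, f = 19, h = 5.
Median ≈ 14 + ((38 − 36) / 19) × 5 = 14.5263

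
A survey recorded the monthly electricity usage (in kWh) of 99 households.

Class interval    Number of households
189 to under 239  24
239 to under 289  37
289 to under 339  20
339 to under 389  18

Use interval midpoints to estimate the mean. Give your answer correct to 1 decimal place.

280.2

Midpoints: 214, 264, 314, 364
Σfm = 24×214 + 37×264 + 20×314 + 18×364 = 27736
n = Σf = 99
Mean = 27736 / 99 = 280.1616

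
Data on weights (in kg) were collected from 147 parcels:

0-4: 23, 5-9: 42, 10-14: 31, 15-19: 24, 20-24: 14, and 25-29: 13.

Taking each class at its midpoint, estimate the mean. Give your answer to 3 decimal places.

Midpoints: 2, 7, 12, 17, 22, 27
Σfm = 23×2 + 42×7 + 31×12 + 24×17 + 14×22 + 13×27 = 1779
n = Σf = 147
Mean = 1779 / 147 = 12.1020

12.102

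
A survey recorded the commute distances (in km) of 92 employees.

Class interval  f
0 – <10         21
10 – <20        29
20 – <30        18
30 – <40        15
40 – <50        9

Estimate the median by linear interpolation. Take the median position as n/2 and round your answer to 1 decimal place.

Cumulative frequencies: 21, 50, 68, 83, 92
n = 92; position = n/2 = 46.
This falls in the class 10 – <20: L = 10, F = 21, f = 29, h = 10.
Median ≈ 10 + ((46 − 21) / 29) × 10 = 18.6207

18.6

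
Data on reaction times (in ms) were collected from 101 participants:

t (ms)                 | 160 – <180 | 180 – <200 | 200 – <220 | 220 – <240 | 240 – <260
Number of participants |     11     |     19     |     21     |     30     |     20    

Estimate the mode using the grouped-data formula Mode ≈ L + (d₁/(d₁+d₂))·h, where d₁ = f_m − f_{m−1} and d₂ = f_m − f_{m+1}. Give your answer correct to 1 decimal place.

Modal class: 220 – <240 (highest frequency 30).
d₁ = 30 − 21 = 9, d₂ = 30 − 20 = 10
Mode ≈ 220 + (9/(9+10)) × 20 = 220 + 9.4737 = 229.4737

229.5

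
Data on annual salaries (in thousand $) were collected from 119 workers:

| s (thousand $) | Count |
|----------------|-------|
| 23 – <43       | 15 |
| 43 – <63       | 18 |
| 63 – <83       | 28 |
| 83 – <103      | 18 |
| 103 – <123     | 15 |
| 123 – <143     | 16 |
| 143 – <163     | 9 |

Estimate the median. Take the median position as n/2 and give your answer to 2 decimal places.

Cumulative frequencies: 15, 33, 61, 79, 94, 110, 119
n = 119; position = n/2 = 59.5.
This falls in the class 63 – <83: L = 63, F = 33, f = 28, h = 20.
Median ≈ 63 + ((59.5 − 33) / 28) × 20 = 81.9286

81.93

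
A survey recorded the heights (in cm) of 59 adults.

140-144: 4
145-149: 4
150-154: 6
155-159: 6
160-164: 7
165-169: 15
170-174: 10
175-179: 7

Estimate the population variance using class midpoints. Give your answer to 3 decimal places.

104.367

Midpoints: 142, 147, 152, 157, 162, 167, 172, 177
n = 59, Σfm = 9608, mean = 162.8475
Σfm² = 1570796
Σf(m − x̄)² = Σfm² − (Σfm)²/n = 1570796 − 9608²/59 = 6157.6271
Population variance = 6157.6271 / 59 = 104.3666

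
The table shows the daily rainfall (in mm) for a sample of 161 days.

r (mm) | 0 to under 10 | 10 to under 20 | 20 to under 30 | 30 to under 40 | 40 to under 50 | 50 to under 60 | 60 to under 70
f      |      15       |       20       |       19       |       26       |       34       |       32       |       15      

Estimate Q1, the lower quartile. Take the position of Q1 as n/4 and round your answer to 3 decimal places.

Cumulative frequencies: 15, 35, 54, 80, 114, 146, 161
n = 161; position = n/4 = 40.25.
This falls in the class 20 to under 30: L = 20, F = 35, f = 19, h = 10.
Lower quartile ≈ 20 + ((40.25 − 35) / 19) × 10 = 22.7632

22.763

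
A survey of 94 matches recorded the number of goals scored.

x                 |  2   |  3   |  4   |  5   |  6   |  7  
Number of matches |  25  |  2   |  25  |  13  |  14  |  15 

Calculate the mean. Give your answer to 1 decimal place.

4.4

Values: 2, 3, 4, 5, 6, 7
Σfx = 25×2 + 2×3 + 25×4 + 13×5 + 14×6 + 15×7 = 410
n = Σf = 94
Mean = 410 / 94 = 4.3617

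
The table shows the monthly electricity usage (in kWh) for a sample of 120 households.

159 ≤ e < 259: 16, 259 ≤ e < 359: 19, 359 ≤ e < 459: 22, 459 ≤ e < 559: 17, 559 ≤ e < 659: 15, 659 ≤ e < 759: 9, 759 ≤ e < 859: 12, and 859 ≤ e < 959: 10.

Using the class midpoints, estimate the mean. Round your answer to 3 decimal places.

Midpoints: 209, 309, 409, 509, 609, 709, 809, 909
Σfm = 16×209 + 19×309 + 22×409 + 17×509 + 15×609 + 9×709 + 12×809 + 10×909 = 61180
n = Σf = 120
Mean = 61180 / 120 = 509.8333

509.833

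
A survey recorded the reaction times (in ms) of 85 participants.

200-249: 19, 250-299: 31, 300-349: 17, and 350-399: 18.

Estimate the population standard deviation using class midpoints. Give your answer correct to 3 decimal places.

Midpoints: 224.5, 274.5, 324.5, 374.5
n = 85, Σfm = 25032.5, mean = 294.5000
Σfm² = 7608071.25
Σf(m − x̄)² = Σfm² − (Σfm)²/n = 7608071.25 − 25032.5²/85 = 236000.0000
Population variance = 236000.0000 / 85 = 2776.4706
Standard deviation = √2776.4706 = 52.6922

52.692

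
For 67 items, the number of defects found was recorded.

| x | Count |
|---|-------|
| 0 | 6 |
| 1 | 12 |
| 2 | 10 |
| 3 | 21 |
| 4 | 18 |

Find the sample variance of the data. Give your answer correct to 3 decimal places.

1.708

Values: 0, 1, 2, 3, 4
n = 67, Σfx = 167, mean = 2.4925
Σfx² = 529
Σf(x − x̄)² = Σfx² − (Σfx)²/n = 529 − 167²/67 = 112.7463
Sample variance = 112.7463 / 66 = 1.7083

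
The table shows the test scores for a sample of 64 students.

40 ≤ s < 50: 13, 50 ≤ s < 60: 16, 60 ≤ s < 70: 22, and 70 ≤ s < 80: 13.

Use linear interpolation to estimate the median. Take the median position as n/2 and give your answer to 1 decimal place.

61.4

Cumulative frequencies: 13, 29, 51, 64
n = 64; position = n/2 = 32.
This falls in the class 60 ≤ s < 70: L = 60, F = 29, f = 22, h = 10.
Median ≈ 60 + ((32 − 29) / 22) × 10 = 61.3636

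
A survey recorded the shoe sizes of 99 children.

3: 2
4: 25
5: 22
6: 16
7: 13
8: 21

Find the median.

Cumulative frequencies: 2, 27, 49, 65, 78, 99
n = 99, so the median is the value in position (n+1)/2 = 50.
Position 50 falls at value 6.

6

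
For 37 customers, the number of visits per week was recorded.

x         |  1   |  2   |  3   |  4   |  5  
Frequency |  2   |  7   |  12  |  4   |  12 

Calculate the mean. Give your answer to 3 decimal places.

Values: 1, 2, 3, 4, 5
Σfx = 2×1 + 7×2 + 12×3 + 4×4 + 12×5 = 128
n = Σf = 37
Mean = 128 / 37 = 3.4595

3.459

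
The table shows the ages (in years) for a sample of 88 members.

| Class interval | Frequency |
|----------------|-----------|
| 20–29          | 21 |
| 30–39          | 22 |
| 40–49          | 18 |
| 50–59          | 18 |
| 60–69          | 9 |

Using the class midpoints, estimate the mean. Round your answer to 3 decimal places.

Midpoints: 24.5, 34.5, 44.5, 54.5, 64.5
Σfm = 21×24.5 + 22×34.5 + 18×44.5 + 18×54.5 + 9×64.5 = 3636
n = Σf = 88
Mean = 3636 / 88 = 41.3182

41.318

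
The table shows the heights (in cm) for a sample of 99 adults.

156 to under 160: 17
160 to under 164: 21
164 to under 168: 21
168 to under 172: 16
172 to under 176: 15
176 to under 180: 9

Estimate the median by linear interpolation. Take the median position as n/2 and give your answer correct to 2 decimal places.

Cumulative frequencies: 17, 38, 59, 75, 90, 99
n = 99; position = n/2 = 49.5.
This falls in the class 164 to under 168: L = 164, F = 38, f = 21, h = 4.
Median ≈ 164 + ((49.5 − 38) / 21) × 4 = 166.1905

166.19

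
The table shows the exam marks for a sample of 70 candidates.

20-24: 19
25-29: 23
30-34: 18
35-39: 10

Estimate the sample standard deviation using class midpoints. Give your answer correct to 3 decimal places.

5.102

Midpoints: 22, 27, 32, 37
n = 70, Σfm = 1985, mean = 28.3571
Σfm² = 58085
Σf(m − x̄)² = Σfm² − (Σfm)²/n = 58085 − 1985²/70 = 1796.0714
Sample variance = 1796.0714 / 69 = 26.0300
Standard deviation = √26.0300 = 5.1020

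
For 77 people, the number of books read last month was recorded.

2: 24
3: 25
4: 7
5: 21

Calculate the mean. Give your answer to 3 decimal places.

3.325

Values: 2, 3, 4, 5
Σfx = 24×2 + 25×3 + 7×4 + 21×5 = 256
n = Σf = 77
Mean = 256 / 77 = 3.3247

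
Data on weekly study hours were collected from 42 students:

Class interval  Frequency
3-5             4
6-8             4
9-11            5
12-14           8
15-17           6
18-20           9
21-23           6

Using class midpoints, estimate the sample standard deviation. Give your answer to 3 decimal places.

5.663

Midpoints: 4, 7, 10, 13, 16, 19, 22
n = 42, Σfm = 597, mean = 14.2143
Σfm² = 9801
Σf(m − x̄)² = Σfm² − (Σfm)²/n = 9801 − 597²/42 = 1315.0714
Sample variance = 1315.0714 / 41 = 32.0749
Standard deviation = √32.0749 = 5.6635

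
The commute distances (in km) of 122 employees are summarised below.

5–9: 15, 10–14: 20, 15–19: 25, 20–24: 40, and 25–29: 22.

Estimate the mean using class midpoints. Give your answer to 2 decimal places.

Midpoints: 7, 12, 17, 22, 27
Σfm = 15×7 + 20×12 + 25×17 + 40×22 + 22×27 = 2244
n = Σf = 122
Mean = 2244 / 122 = 18.3934

18.39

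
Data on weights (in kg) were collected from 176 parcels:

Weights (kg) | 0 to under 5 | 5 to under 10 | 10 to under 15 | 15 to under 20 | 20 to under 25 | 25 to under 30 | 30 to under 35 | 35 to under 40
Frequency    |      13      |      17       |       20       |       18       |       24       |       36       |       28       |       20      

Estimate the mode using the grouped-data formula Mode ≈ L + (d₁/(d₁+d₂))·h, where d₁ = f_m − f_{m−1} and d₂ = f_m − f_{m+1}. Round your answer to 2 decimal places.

28.00

Modal class: 25 to under 30 (highest frequency 36).
d₁ = 36 − 24 = 12, d₂ = 36 − 28 = 8
Mode ≈ 25 + (12/(12+8)) × 5 = 25 + 3.0000 = 28.0000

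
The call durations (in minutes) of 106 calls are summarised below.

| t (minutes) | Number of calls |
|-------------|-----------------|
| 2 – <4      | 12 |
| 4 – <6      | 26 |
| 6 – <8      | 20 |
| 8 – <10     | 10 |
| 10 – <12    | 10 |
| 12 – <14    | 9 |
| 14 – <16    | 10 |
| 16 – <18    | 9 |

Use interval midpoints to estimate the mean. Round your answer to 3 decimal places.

8.736

Midpoints: 3, 5, 7, 9, 11, 13, 15, 17
Σfm = 12×3 + 26×5 + 20×7 + 10×9 + 10×11 + 9×13 + 10×15 + 9×17 = 926
n = Σf = 106
Mean = 926 / 106 = 8.7358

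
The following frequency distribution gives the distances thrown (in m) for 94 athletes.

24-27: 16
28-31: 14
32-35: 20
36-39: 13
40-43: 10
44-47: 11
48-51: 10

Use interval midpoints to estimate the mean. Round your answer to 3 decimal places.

36.053

Midpoints: 25.5, 29.5, 33.5, 37.5, 41.5, 45.5, 49.5
Σfm = 16×25.5 + 14×29.5 + 20×33.5 + 13×37.5 + 10×41.5 + 11×45.5 + 10×49.5 = 3389
n = Σf = 94
Mean = 3389 / 94 = 36.0532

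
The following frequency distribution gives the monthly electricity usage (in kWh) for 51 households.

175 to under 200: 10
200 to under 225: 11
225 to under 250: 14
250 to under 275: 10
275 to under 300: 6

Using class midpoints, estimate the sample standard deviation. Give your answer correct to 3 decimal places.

Midpoints: 187.5, 212.5, 237.5, 262.5, 287.5
n = 51, Σfm = 11887.5, mean = 233.0882
Σfm² = 2822968.75
Σf(m − x̄)² = Σfm² − (Σfm)²/n = 2822968.75 − 11887.5²/51 = 52132.3529
Sample variance = 52132.3529 / 50 = 1042.6471
Standard deviation = √1042.6471 = 32.2900

32.290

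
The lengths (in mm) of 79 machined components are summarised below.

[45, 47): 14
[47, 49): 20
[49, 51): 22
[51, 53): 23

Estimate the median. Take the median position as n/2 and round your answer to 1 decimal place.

Cumulative frequencies: 14, 34, 56, 79
n = 79; position = n/2 = 39.5.
This falls in the class [49, 51): L = 49, F = 34, f = 22, h = 2.
Median ≈ 49 + ((39.5 − 34) / 22) × 2 = 49.5000

49.5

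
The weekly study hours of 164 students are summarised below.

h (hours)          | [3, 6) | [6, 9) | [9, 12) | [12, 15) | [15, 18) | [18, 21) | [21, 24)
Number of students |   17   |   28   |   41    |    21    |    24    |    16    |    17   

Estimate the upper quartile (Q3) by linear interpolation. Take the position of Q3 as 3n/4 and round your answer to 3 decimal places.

Cumulative frequencies: 17, 45, 86, 107, 131, 147, 164
n = 164; position = 3n/4 = 123.
This falls in the class [15, 18): L = 15, F = 107, f = 24, h = 3.
Upper quartile ≈ 15 + ((123 − 107) / 24) × 3 = 17.0000

17.000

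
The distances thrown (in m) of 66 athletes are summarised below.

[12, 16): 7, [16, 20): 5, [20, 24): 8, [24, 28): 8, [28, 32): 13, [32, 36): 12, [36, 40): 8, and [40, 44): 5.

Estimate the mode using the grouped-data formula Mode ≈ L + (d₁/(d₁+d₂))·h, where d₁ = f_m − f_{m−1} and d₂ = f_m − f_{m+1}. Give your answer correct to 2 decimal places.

31.33

Modal class: [28, 32) (highest frequency 13).
d₁ = 13 − 8 = 5, d₂ = 13 − 12 = 1
Mode ≈ 28 + (5/(5+1)) × 4 = 28 + 3.3333 = 31.3333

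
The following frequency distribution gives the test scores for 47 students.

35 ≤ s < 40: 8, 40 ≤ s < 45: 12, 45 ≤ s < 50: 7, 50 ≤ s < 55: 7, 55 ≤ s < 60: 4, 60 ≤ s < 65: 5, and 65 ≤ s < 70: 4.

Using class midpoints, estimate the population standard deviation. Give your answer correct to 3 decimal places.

Midpoints: 37.5, 42.5, 47.5, 52.5, 57.5, 62.5, 67.5
n = 47, Σfm = 2322.5, mean = 49.4149
Σfm² = 118993.75
Σf(m − x̄)² = Σfm² − (Σfm)²/n = 118993.75 − 2322.5²/47 = 4227.6596
Population variance = 4227.6596 / 47 = 89.9502
Standard deviation = √89.9502 = 9.4842

9.484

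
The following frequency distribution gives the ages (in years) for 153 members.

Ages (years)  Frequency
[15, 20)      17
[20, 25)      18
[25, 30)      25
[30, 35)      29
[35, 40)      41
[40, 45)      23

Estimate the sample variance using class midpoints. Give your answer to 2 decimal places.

62.32

Midpoints: 17.5, 22.5, 27.5, 32.5, 37.5, 42.5
n = 153, Σfm = 4847.5, mean = 31.6830
Σfm² = 163056.25
Σf(m − x̄)² = Σfm² − (Σfm)²/n = 163056.25 − 4847.5²/153 = 9472.8758
Sample variance = 9472.8758 / 152 = 62.3216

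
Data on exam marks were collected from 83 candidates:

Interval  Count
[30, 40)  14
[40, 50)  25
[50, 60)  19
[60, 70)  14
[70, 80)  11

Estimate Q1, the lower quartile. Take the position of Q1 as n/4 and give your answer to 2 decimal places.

Cumulative frequencies: 14, 39, 58, 72, 83
n = 83; position = n/4 = 20.75.
This falls in the class [40, 50): L = 40, F = 14, f = 25, h = 10.
Lower quartile ≈ 40 + ((20.75 − 14) / 25) × 10 = 42.7000

42.70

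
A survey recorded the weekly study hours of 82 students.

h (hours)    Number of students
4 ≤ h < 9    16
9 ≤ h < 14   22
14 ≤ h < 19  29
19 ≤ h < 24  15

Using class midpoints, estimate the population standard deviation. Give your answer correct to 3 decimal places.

5.014

Midpoints: 6.5, 11.5, 16.5, 21.5
n = 82, Σfm = 1158, mean = 14.1220
Σfm² = 18414.5
Σf(m − x̄)² = Σfm² − (Σfm)²/n = 18414.5 − 1158²/82 = 2061.2805
Population variance = 2061.2805 / 82 = 25.1376
Standard deviation = √25.1376 = 5.0137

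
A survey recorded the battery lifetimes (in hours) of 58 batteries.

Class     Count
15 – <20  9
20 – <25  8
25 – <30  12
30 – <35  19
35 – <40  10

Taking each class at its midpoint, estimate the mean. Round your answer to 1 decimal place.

Midpoints: 17.5, 22.5, 27.5, 32.5, 37.5
Σfm = 9×17.5 + 8×22.5 + 12×27.5 + 19×32.5 + 10×37.5 = 1660
n = Σf = 58
Mean = 1660 / 58 = 28.6207

28.6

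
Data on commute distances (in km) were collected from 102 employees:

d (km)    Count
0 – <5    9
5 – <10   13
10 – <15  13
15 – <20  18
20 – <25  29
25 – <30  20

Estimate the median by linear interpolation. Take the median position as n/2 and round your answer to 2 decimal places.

19.44

Cumulative frequencies: 9, 22, 35, 53, 82, 102
n = 102; position = n/2 = 51.
This falls in the class 15 – <20: L = 15, F = 35, f = 18, h = 5.
Median ≈ 15 + ((51 − 35) / 18) × 5 = 19.4444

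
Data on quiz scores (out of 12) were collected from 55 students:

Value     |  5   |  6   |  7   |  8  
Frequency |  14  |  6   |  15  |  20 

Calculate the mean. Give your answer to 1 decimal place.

Values: 5, 6, 7, 8
Σfx = 14×5 + 6×6 + 15×7 + 20×8 = 371
n = Σf = 55
Mean = 371 / 55 = 6.7455

6.7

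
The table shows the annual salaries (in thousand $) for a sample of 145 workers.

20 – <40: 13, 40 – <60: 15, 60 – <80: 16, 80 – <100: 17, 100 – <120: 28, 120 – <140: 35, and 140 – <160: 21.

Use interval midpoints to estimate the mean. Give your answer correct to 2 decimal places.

Midpoints: 30, 50, 70, 90, 110, 130, 150
Σfm = 13×30 + 15×50 + 16×70 + 17×90 + 28×110 + 35×130 + 21×150 = 14570
n = Σf = 145
Mean = 14570 / 145 = 100.4828

100.48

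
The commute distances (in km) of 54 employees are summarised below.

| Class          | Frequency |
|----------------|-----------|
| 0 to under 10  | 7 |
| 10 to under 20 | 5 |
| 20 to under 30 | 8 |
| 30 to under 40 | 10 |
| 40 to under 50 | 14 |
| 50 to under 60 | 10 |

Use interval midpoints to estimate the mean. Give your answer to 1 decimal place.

34.1

Midpoints: 5, 15, 25, 35, 45, 55
Σfm = 7×5 + 5×15 + 8×25 + 10×35 + 14×45 + 10×55 = 1840
n = Σf = 54
Mean = 1840 / 54 = 34.0741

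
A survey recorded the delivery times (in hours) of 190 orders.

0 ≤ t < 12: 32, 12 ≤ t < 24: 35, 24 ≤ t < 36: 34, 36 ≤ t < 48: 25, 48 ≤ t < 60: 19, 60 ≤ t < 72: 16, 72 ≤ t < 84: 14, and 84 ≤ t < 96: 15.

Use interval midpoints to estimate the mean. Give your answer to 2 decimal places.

39.03

Midpoints: 6, 18, 30, 42, 54, 66, 78, 90
Σfm = 32×6 + 35×18 + 34×30 + 25×42 + 19×54 + 16×66 + 14×78 + 15×90 = 7416
n = Σf = 190
Mean = 7416 / 190 = 39.0316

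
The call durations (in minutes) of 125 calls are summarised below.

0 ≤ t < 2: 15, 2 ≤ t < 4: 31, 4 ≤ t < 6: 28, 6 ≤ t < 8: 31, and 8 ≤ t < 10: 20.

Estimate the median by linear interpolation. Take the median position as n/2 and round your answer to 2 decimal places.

Cumulative frequencies: 15, 46, 74, 105, 125
n = 125; position = n/2 = 62.5.
This falls in the class 4 ≤ t < 6: L = 4, F = 46, f = 28, h = 2.
Median ≈ 4 + ((62.5 − 46) / 28) × 2 = 5.1786

5.18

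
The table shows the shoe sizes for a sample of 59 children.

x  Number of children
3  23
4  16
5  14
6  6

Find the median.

4

Cumulative frequencies: 23, 39, 53, 59
n = 59, so the median is the value in position (n+1)/2 = 30.
Position 30 falls at value 4.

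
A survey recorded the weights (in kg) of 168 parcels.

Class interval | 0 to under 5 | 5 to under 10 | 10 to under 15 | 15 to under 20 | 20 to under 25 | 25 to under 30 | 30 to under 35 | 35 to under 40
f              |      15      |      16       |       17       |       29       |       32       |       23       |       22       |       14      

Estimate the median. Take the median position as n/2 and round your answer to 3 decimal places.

21.094

Cumulative frequencies: 15, 31, 48, 77, 109, 132, 154, 168
n = 168; position = n/2 = 84.
This falls in the class 20 to under 25: L = 20, F = 77, f = 32, h = 5.
Median ≈ 20 + ((84 − 77) / 32) × 5 = 21.0938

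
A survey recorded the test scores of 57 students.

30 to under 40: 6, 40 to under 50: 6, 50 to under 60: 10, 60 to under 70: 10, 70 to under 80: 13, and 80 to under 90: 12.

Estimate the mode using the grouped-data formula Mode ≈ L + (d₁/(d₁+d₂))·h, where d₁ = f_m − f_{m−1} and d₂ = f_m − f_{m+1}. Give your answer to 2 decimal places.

Modal class: 70 to under 80 (highest frequency 13).
d₁ = 13 − 10 = 3, d₂ = 13 − 12 = 1
Mode ≈ 70 + (3/(3+1)) × 10 = 70 + 7.5000 = 77.5000

77.50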